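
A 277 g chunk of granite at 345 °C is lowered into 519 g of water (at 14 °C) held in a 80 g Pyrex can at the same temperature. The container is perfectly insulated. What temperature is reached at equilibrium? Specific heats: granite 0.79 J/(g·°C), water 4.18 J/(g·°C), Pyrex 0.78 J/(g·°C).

T_f ≈ 43.6 °C

Conservation of energy gives ΣQ = 0:
277*0.79*(T − 345) + 519*4.18*(T − 14) + 80*0.78*(T − 14) = 0
218.83(T − 345) + 2169.4(T − 14) + 62.4(T − 14) = 0
(218.83 + 2169.4 + 62.4) T = 218.83*345 + 2169.4*14 + 62.4*14
T = 106742 / 2450.7 = 43.6 °C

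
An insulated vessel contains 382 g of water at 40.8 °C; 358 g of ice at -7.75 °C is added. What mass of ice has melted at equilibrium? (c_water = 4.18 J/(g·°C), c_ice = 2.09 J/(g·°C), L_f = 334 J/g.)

m_melted ≈ 178 g

Cooling the water to 0 °C releases 382·4.18·40.8 = 65148 J.
Warming the ice to 0 °C takes 358·2.09·7.75 = 5798.7 J, leaving 59349 J for melting.
To melt every bit of ice: 358·334 = 119572 J.
59349 J < 119572 J, so only part of the ice melts and the system sits at 0 °C.
Mass melted = 59349/334 ≈ 177.7 g.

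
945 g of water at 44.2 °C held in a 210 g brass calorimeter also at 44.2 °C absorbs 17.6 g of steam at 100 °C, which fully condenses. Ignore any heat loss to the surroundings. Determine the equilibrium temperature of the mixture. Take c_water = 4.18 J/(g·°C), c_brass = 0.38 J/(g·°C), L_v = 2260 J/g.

T_f ≈ 54.9 °C

Setting the total heat transfer to zero:
condense steam: −17.6·2260 = −39776; condensate cools 100→T: 17.6·4.18·(T − 100) = 73.57(T − 100); water warms: 945·4.18·(T − 44.2) = 3950.1(T − 44.2); cup: 79.8(T − 44.2)
4103.5 T = 39776 + 7356.8 + 178122 = 225254
T ≈ 54.89 °C (< 100 °C, so full condensation is consistent).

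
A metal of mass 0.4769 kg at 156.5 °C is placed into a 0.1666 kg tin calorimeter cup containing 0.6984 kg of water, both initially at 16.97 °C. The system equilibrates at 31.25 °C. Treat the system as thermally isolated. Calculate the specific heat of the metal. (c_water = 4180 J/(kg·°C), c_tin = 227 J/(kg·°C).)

c ≈ 707 J/(kg·°C)

Net heat exchanged in the isolated system is zero:
0.4769×c×(31.25 − 156.5) + 0.6984×4180×(31.25 − 16.97) + 0.1666×227×(31.25 − 16.97) = 0
-59.73 c = -42228
c = -42228/-59.73 ≈ 707 J/(kg·°C)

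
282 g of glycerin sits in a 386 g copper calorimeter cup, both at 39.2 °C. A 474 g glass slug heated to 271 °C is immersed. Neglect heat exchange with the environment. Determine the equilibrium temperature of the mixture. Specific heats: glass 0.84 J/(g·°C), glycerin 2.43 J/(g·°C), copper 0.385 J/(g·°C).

T_f ≈ 114.1 °C

T_f is the heat-capacity-weighted average of the initial temperatures:
T_f = (398.16·271 + 685.26·39.2 + 148.61·39.2) / (398.16 + 685.26 + 148.61)
    = 140589 / 1232 ≈ 114.11 °C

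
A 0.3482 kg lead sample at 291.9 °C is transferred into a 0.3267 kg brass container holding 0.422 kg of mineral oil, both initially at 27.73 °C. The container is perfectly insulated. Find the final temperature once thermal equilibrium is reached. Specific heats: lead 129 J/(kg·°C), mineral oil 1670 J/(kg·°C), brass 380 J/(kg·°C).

Let T be the final temperature. ΣQ_i = 0:
0.3482·129·(T − 291.9) + 0.422·1670·(T − 27.73) + 0.3267·380·(T − 27.73) = 0
44.92(T − 291.9) + 704.74(T − 27.73) + 124.15(T − 27.73) = 0
(44.92 + 704.74 + 124.15) T = 44.92·291.9 + 704.74·27.73 + 124.15·27.73
T = 36097 / 873.8 = 41.3 °C

T_f ≈ 41.3 °C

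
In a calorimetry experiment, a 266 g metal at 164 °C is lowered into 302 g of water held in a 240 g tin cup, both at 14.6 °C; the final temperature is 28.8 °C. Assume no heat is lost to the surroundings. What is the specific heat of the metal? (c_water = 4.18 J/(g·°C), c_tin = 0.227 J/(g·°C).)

c ≈ 0.52 J/(g·°C)

Net heat exchanged in the isolated system is zero:
266×c×(28.8 − 164) + 302×4.18×(28.8 − 14.6) + 240×0.227×(28.8 − 14.6) = 0
-35963 c = -18699
c = -18699/-35963 ≈ 0.52 J/(g·°C)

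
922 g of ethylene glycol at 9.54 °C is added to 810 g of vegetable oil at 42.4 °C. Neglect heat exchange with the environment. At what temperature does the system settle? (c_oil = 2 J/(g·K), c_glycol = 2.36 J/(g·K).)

T_f ≈ 23.6 °C

Net heat exchanged in the isolated system is zero:
810*2*(T − 42.4) + 922*2.36*(T − 9.54) = 0
1620(T − 42.4) + 2175.9(T − 9.54) = 0
(1620 + 2175.9) T = 1620*42.4 + 2175.9*9.54
T = 89446/3795.9 ≈ 23.56 °C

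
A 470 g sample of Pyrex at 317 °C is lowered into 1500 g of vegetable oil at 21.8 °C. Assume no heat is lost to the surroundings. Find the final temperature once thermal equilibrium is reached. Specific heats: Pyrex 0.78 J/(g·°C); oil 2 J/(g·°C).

T_f ≈ 53.9 °C

Energy conservation, ΣQ = 0:
470·0.78·(T − 317) + 1500·2·(T − 21.8) = 0
366.6(T − 317) + 3000(T − 21.8) = 0
(366.6 + 3000) T = 366.6·317 + 3000·21.8
T ≈ 53.95 °C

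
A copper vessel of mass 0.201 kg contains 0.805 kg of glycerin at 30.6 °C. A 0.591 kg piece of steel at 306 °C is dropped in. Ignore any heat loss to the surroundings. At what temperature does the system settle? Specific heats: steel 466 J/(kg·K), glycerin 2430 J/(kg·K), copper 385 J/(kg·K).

T_f ≈ 63.4 °C

T_f is the heat-capacity-weighted average of the initial temperatures:
T_f = (275.41·306 + 1956.2·30.6 + 77.39·30.6) / (275.41 + 1956.2 + 77.39)
    = 146500 / 2308.9 ≈ 63.45 °C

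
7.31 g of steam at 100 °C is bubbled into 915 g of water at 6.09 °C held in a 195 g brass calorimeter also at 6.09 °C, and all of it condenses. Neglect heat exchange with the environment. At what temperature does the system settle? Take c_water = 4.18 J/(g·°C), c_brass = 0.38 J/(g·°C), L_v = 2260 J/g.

Energy conservation, ΣQ = 0:
latent heat released on condensation: 7.31·2260 = 16521; condensate cools 100→T: 7.31·4.18·(T − 100) = 30.56(T − 100); original water: 3824.7(T − 6.09); brass cup: 195·0.38·(T − 6.09) = 74.1(T − 6.09)
3929.4 T = 16521 + 3055.6 + 23744 = 43320
T ≈ 11.02 °C — below 100 °C, confirming all the steam condensed.

T_f ≈ 11.0 °C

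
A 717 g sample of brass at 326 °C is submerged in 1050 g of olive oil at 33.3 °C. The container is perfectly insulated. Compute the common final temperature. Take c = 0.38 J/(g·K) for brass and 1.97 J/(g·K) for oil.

Conservation of energy gives ΣQ = 0:
717·0.38·(T − 326) + 1050·1.97·(T − 33.3) = 0
272.46(T − 326) + 2068.5(T − 33.3) = 0
(272.46 + 2068.5) T = 272.46·326 + 2068.5·33.3
T ≈ 67.37 °C

T_f ≈ 67.4 °C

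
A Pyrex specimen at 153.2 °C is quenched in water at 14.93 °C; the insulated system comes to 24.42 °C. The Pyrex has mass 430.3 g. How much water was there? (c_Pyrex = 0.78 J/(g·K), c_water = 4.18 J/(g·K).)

m ≈ 1090 g

Heat lost by the Pyrex = heat gained by the water:
430.3·0.78·(153.2 − 24.42) = m·4.18·(24.42 − 14.93)
39.67 m = 43223  ⇒  m ≈ 1090 g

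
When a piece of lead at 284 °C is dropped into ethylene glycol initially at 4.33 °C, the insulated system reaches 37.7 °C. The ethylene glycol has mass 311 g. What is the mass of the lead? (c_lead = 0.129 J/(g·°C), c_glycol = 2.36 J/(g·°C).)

Heat gained plus heat lost sum to zero:
m×0.129×(37.7 − 284) + 311×2.36×(37.7 − 4.33) = 0
-31.77 m = -24492
m = -24492/-31.77 ≈ 770.9 g

m ≈ 771 g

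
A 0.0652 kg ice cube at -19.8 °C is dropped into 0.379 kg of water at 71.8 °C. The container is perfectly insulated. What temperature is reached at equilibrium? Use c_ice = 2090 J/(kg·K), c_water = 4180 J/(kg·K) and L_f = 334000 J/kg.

T_f ≈ 48.1 °C

Let T be the final temperature. ΣQ_i = 0:
ice -19.8→0 °C: 0.0652·2090·19.8 = 2698.1
  latent heat to melt: 0.0652·334000 = 21777
  warm the meltwater: 272.54 T
  water: 1584.2(T − 71.8)
1856.8 T = 113747 − 24475 = 89272
T ≈ 48.08 °C. Since T > 0 °C, the all-ice-melts assumption holds.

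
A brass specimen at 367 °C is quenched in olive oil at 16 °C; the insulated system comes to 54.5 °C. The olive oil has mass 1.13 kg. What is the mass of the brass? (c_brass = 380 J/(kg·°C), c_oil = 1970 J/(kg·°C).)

m ≈ 0.722 kg

Conservation of energy gives ΣQ = 0:
m·380·(54.5 − 367) + 1.13·1970·(54.5 − 16) = 0
-118750 m = -85705
m = -85705/-118750 ≈ 0.7217 kg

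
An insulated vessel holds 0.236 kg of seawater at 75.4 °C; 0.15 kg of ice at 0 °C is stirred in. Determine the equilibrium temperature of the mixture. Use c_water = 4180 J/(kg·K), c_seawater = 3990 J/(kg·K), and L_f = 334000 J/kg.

Energy balance with sensible and latent terms:
fusion: m_ice L_f = 0.15×334000 = 50100; warm the meltwater: 627 T; seawater cools: 0.236×3990×(T − 75.4) = 941.64(T − 75.4)
1568.6 T = 71000 − 50100 = 20900
T ≈ 13.32 °C — above 0 °C, consistent with complete melting.

T_f ≈ 13.3 °C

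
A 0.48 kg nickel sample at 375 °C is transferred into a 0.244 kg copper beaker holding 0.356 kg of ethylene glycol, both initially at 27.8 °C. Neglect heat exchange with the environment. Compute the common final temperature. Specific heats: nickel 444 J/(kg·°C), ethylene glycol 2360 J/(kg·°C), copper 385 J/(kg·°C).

T_f ≈ 92.3 °C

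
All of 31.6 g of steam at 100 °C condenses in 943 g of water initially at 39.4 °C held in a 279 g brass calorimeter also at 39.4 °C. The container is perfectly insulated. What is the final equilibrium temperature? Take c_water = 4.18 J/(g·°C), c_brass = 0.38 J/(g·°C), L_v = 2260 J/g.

T_f ≈ 58.4 °C

Conservation of energy gives ΣQ = 0:
steam→water at 100 °C releases m L_v = 31.6·2260 = 71416; condensate cools 100→T: 31.6·4.18·(T − 100) = 132.09(T − 100); original water: 3941.7(T − 39.4); cup: 106.02(T − 39.4)
4179.8 T = 71416 + 13209 + 159482 = 244107
T ≈ 58.40 °C (< 100 °C, so full condensation is consistent).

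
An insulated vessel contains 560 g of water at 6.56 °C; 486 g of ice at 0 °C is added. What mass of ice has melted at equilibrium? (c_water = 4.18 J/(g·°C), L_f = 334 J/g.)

m_melted ≈ 46 g

Heat available from the water dropping to 0 °C: 560×4.18×6.56 = 15356 J.
To melt every bit of ice: 486×334 = 162324 J.
Since 15356 < 162324 J, not all the ice melts; equilibrium is at 0 °C.
m_melt = 15356 / L_f = 45.97 g.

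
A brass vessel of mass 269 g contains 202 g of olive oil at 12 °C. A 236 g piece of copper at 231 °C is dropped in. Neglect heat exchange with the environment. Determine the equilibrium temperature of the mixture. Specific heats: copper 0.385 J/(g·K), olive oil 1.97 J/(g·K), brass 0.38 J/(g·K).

T_f ≈ 45.7 °C

Heat gained plus heat lost sum to zero:
236·0.385·(T − 231) + 202·1.97·(T − 12) + 269·0.38·(T − 12) = 0
591.02 T = 26991
T ≈ 45.67 °C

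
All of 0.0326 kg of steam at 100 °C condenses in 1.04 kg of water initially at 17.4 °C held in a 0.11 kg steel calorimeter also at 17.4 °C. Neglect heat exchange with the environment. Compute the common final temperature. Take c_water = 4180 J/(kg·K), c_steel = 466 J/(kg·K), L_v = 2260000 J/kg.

Net heat exchanged in the isolated system is zero:
condense steam: −0.0326×2260000 = −73676; condensed water 100 °C→T: 136.27(T − 100); water warms: 1.04×4180×(T − 17.4) = 4347.2(T − 17.4); steel cup: 0.11×466×(T − 17.4) = 51.26(T − 17.4)
4534.7 T = 73676 + 13627 + 76533 = 163836
T ≈ 36.13 °C, under the boiling point, so the assumption holds.

T_f ≈ 36.1 °C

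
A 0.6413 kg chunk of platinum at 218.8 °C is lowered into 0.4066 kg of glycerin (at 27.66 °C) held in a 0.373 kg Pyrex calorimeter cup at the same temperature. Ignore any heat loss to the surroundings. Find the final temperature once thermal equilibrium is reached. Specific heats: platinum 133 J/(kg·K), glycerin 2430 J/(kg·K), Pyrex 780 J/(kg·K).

Setting the total heat transfer to zero:
0.6413×133×(T − 218.8) + 0.4066×2430×(T − 27.66) + 0.373×780×(T − 27.66) = 0
(85.29 + 988.04 + 290.94) T = 85.29×218.8 + 988.04×27.66 + 290.94×27.66
T = 54039/1364.3 ≈ 39.61 °C

T_f ≈ 39.6 °C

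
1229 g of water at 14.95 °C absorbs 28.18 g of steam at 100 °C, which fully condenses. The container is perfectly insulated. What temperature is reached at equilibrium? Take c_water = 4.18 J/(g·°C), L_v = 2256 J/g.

Sum of m c ΔT and latent-heat terms is zero:
steam→water at 100 °C releases m L_v = 28.18·2256 = 63574
  condensed water 100 °C→T: 117.79(T − 100)
  water warms: 1229·4.18·(T − 14.95) = 5137.2(T − 14.95)
5255 T = 63574 + 11779 + 76801 = 152155
T ≈ 28.95 °C (< 100 °C, so full condensation is consistent).

T_f ≈ 29.0 °C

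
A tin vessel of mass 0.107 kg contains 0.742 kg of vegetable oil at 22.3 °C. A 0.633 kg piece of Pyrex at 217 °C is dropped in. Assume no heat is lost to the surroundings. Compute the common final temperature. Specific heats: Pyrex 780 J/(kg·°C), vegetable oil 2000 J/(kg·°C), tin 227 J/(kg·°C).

Taking heat into each body as positive, Σ m c ΔT = 0:
0.633*780*(T − 217) + 0.742*2000*(T − 22.3) + 0.107*227*(T − 22.3) = 0
2002 T = 140776
T = 140776 / 2002 = 70.3 °C

T_f ≈ 70.3 °C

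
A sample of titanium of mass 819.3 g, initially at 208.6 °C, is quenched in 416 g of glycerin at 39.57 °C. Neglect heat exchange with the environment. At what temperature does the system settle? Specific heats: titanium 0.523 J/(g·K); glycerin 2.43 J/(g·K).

T_f ≈ 89.9 °C

Heat lost by the titanium equals heat gained by the glycerin:
819.3*0.523*(208.6 − T) = 416*2.43*(T − 39.57)
428.49(208.6 − T) = 1010.9(T − 39.57)
1439.4 T = 129384  ⇒  T ≈ 89.89 °C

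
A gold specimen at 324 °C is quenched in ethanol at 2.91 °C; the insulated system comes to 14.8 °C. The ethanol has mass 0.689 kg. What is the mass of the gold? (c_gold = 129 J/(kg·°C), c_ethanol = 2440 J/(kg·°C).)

m ≈ 0.501 kg

Setting the total heat transfer to zero:
m×129×(14.8 − 324) + 0.689×2440×(14.8 − 2.91) = 0
-39887 m = -19989
m = -19989/-39887 ≈ 0.5011 kg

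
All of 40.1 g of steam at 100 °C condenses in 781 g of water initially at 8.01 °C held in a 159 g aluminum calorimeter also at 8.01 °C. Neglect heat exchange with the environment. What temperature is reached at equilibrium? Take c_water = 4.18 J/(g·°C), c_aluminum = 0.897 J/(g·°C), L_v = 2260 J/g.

Heat gained plus heat lost sum to zero:
condense steam: −40.1×2260 = −90626
  condensate cools 100→T: 40.1×4.18×(T − 100) = 167.62(T − 100)
  original water: 3264.6(T − 8.01)
  aluminum cup: 159×0.897×(T − 8.01) = 142.62(T − 8.01)
3574.8 T = 90626 + 16762 + 27292 = 134679
T ≈ 37.67 °C — below 100 °C, confirming all the steam condensed.

T_f ≈ 37.7 °C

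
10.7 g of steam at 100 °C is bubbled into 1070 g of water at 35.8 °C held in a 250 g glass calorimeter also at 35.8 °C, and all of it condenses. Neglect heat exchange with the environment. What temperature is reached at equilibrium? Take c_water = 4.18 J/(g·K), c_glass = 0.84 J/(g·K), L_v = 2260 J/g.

Taking heat into each body as positive, Σ m c ΔT = 0:
condense steam: −10.7×2260 = −24182; condensate cools 100→T: 10.7×4.18×(T − 100) = 44.73(T − 100); water warms: 1070×4.18×(T − 35.8) = 4472.6(T − 35.8); cup: 210(T − 35.8)
4727.3 T = 24182 + 4472.6 + 167637 = 196292
T ≈ 41.52 °C — below 100 °C, confirming all the steam condensed.

T_f ≈ 41.5 °C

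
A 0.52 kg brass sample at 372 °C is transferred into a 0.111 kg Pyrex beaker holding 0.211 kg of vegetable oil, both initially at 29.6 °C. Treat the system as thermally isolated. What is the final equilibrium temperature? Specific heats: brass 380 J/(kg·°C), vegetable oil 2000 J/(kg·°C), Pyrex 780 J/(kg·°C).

T_f ≈ 125.4 °C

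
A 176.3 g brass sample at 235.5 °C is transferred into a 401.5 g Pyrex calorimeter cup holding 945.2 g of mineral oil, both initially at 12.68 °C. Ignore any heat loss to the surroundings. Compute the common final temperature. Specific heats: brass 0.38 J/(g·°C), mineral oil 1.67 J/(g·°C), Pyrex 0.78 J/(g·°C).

T_f ≈ 20.3 °C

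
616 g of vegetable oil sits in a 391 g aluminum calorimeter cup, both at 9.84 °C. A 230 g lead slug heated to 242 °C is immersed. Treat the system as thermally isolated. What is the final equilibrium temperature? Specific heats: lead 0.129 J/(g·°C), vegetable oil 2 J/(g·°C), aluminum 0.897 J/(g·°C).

Let T be the final temperature. ΣQ_i = 0:
230*0.129*(T − 242) + 616*2*(T − 9.84) + 391*0.897*(T − 9.84) = 0
29.67(T − 242) + 1232(T − 9.84) + 350.73(T − 9.84) = 0
1612.4 T = 22754
T = 22754 / 1612.4 = 14.1 °C

T_f ≈ 14.1 °C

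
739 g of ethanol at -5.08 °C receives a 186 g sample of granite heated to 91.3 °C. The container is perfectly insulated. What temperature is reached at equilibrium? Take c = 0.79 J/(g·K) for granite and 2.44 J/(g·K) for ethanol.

Net heat exchanged in the isolated system is zero:
186·0.79·(T − 91.3) + 739·2.44·(T − (-5.08)) = 0
1950.1 T = 4255.6
T ≈ 2.18 °C

T_f ≈ 2.2 °C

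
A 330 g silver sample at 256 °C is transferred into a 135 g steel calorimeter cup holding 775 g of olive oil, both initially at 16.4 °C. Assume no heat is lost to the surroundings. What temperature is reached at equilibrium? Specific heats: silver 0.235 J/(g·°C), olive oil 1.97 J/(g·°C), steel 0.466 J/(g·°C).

T_f ≈ 27.5 °C

Setting the total heat transfer to zero:
330*0.235*(T − 256) + 775*1.97*(T − 16.4) + 135*0.466*(T − 16.4) = 0
1667.2 T = 45923
T = 45923 / 1667.2 = 27.5 °C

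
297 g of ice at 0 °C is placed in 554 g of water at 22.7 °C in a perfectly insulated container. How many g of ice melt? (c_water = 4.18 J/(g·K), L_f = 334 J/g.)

Heat available from the water dropping to 0 °C: 554·4.18·22.7 = 52567 J.
Melting all 297 g of ice would need 297·334 = 99198 J.
That's not enough to melt it all — equilibrium is at 0 °C with ice remaining.
m_melt = 52567 / L_f = 157.4 g.

m_melted ≈ 157 g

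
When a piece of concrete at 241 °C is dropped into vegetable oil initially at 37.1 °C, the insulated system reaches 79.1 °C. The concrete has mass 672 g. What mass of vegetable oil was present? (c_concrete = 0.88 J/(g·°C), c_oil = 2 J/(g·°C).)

m ≈ 1140 g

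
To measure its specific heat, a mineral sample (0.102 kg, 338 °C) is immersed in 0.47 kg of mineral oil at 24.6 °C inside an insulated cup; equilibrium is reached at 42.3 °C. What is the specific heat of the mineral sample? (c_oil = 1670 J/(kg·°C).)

m_s c (T_s − T_f) = m_oil c_oil (T_f − T_0):
0.102·c·(338 − 42.3) = 0.47·1670·(42.3 − 24.6)
30.16 c = 13893  ⇒  c ≈ 460.6 J/(kg·°C)

c ≈ 461 J/(kg·°C)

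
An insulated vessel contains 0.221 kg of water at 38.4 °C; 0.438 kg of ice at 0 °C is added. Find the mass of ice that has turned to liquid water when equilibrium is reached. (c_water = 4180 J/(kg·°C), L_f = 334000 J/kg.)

m_melted ≈ 0.106 kg

Cooling the water to 0 °C releases 0.221·4180·38.4 = 35473 J.
Melting all 0.438 kg of ice would need 0.438·334000 = 146292 J.
Since 35473 < 146292 J, not all the ice melts; equilibrium is at 0 °C.
m_melted·334000 = 35473  ⇒  m_melted ≈ 0.1062 kg.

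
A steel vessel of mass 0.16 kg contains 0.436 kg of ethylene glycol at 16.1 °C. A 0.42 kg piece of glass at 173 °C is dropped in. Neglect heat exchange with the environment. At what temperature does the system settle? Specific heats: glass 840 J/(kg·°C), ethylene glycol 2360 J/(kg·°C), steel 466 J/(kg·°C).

T_f ≈ 54.1 °C

Net heat exchanged in the isolated system is zero:
0.42·840·(T − 173) + 0.436·2360·(T − 16.1) + 0.16·466·(T − 16.1) = 0
(352.8 + 1029 + 74.56) T = 352.8·173 + 1029·16.1 + 74.56·16.1
T ≈ 54.11 °C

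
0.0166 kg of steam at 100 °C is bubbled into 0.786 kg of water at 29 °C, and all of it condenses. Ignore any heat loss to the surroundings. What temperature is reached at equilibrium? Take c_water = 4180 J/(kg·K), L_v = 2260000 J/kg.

T_f ≈ 41.7 °C

Energy balance with sensible and latent terms:
latent heat released on condensation: 0.0166×2260000 = 37516
  condensate cools 100→T: 0.0166×4180×(T − 100) = 69.39(T − 100)
  original water: 3285.5(T − 29)
3354.9 T = 37516 + 6938.8 + 95279 = 139734
T ≈ 41.65 °C, under the boiling point, so the assumption holds.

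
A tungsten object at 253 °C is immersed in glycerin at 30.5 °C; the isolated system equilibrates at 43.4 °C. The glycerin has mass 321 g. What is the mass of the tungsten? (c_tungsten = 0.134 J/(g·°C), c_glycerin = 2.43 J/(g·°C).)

Conservation of energy gives ΣQ = 0:
m×0.134×(43.4 − 253) + 321×2.43×(43.4 − 30.5) = 0
-28.09 m = -10062
m = -10062/-28.09 ≈ 358.3 g

m ≈ 358 g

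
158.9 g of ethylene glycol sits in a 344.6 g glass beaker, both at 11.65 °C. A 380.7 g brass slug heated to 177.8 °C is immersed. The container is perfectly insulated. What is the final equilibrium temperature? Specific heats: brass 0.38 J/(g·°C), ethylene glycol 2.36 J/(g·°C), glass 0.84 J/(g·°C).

T_f ≈ 41.4 °C

Let T be the final temperature. ΣQ_i = 0:
380.7*0.38*(T − 177.8) + 158.9*2.36*(T − 11.65) + 344.6*0.84*(T − 11.65) = 0
144.67(T − 177.8) + 375(T − 11.65) + 289.46(T − 11.65) = 0
(144.67 + 375 + 289.46) T = 144.67*177.8 + 375*11.65 + 289.46*11.65
T ≈ 41.36 °C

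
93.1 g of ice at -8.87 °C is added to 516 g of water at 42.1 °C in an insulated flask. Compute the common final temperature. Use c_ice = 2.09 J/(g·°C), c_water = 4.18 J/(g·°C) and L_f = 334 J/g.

T_f ≈ 22.8 °C

Energy conservation, ΣQ = 0:
ice -8.87→0 °C: 93.1×2.09×8.87 = 1725.9
  melt ice: 93.1×334 = 31095
  meltwater 0→T: 93.1×4.18×T = 389.16 T
  water: 2156.9(T − 42.1)
2546 T = 90805 − 32821 = 57983
T ≈ 22.77 °C (positive, so assuming full melt was valid).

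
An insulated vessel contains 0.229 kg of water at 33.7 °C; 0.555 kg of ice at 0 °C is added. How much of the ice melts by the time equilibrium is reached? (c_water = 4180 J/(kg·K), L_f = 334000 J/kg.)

m_melted ≈ 0.0966 kg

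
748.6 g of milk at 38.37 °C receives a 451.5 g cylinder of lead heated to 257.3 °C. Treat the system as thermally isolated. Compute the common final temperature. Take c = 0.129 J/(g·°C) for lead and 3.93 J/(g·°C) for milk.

Set heat shed by the hot body equal to heat absorbed by the cold body:
451.5*0.129*(257.3 − T) = 748.6*3.93*(T − 38.37)
58.24(257.3 − T) = 2942(T − 38.37)
3000.2 T = 127871  ⇒  T ≈ 42.62 °C

T_f ≈ 42.6 °C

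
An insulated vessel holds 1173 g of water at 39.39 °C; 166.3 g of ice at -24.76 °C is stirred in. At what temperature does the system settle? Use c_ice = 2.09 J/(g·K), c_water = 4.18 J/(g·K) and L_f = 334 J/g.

Setting the total heat transfer to zero:
warm ice to 0 °C: 166.3·2.09·(0 − (-24.76)) = 8605.8; latent heat to melt: 166.3·334 = 55544; meltwater 0→T: 166.3·4.18·T = 695.13 T; water: 4903.1(T − 39.39)
5598.3 T = 193135 − 64150 = 128985
T ≈ 23.04 °C (positive, so assuming full melt was valid).

T_f ≈ 23.0 °C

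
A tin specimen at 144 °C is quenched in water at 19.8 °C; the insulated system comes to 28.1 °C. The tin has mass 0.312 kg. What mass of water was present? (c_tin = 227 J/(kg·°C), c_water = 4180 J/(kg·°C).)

m ≈ 0.237 kg

Heat lost by the tin = heat gained by the water:
0.312·227·(144 − 28.1) = m·4180·(28.1 − 19.8)
34694 m = 8208.5  ⇒  m ≈ 0.2366 kg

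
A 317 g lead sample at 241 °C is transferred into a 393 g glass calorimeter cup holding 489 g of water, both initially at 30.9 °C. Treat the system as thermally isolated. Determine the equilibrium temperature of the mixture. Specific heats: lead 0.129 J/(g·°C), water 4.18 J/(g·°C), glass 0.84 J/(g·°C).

T_f ≈ 34.5 °C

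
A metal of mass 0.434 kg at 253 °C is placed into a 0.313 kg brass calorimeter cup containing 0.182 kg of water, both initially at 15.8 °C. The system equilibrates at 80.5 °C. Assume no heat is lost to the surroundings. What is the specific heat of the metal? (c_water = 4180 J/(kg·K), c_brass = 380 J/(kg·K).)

c ≈ 760 J/(kg·K)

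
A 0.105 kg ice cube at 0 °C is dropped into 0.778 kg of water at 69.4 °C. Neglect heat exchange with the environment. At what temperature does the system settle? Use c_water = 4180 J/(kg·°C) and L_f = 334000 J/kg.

T_f ≈ 51.6 °C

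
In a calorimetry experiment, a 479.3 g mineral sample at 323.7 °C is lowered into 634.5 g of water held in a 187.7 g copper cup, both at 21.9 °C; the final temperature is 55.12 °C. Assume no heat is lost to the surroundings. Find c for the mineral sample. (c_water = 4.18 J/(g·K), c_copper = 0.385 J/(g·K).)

Heat gained plus heat lost sum to zero:
479.3·c·(55.12 − 323.7) + 634.5·4.18·(55.12 − 21.9) + 187.7·0.385·(55.12 − 21.9) = 0
-128730 c = -90507
c = -90507/-128730 ≈ 0.7031 J/(g·K)

c ≈ 0.703 J/(g·K)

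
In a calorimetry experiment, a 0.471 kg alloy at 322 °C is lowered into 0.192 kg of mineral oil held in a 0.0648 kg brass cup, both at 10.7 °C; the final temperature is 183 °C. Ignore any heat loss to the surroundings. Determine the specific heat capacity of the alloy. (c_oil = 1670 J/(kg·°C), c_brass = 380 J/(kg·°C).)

c ≈ 909 J/(kg·°C)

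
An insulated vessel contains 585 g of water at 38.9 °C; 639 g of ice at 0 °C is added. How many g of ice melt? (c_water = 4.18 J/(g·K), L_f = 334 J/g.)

m_melted ≈ 285 g

Water can give up m c ΔT = 585·4.18·38.9 = 95122 J before reaching 0 °C.
To melt every bit of ice: 639·334 = 213426 J.
95122 J < 213426 J, so only part of the ice melts and the system sits at 0 °C.
Mass melted = 95122/334 ≈ 284.8 g.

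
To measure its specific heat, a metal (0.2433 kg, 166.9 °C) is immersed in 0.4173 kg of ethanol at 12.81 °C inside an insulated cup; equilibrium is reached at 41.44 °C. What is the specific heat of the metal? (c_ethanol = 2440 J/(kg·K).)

Heat lost by the metal = heat gained by the ethanol:
0.2433×c×(166.9 − 41.44) = 0.4173×2440×(41.44 − 12.81)
30.52 c = 29151  ⇒  c ≈ 955 J/(kg·K)

c ≈ 955 J/(kg·K)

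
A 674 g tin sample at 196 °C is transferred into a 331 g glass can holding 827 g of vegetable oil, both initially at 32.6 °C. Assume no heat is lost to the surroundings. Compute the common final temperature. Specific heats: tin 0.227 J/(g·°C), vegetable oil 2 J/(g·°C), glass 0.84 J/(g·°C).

Net heat exchanged in the isolated system is zero:
674×0.227×(T − 196) + 827×2×(T − 32.6) + 331×0.84×(T − 32.6) = 0
153(T − 196) + 1654(T − 32.6) + 278.04(T − 32.6) = 0
2085 T = 92972
T ≈ 44.59 °C

T_f ≈ 44.6 °C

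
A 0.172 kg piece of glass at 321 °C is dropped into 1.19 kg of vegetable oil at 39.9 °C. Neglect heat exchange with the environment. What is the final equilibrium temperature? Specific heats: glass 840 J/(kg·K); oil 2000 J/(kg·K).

T_f = Σ m_i c_i T_i / Σ m_i c_i:
T_f = (144.48·321 + 2380·39.9) / (144.48 + 2380)
    = 141340 / 2524.5 ≈ 55.99 °C

T_f ≈ 56.0 °C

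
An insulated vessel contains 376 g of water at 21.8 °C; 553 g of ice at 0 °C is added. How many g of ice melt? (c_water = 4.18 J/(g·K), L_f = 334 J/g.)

m_melted ≈ 103 g

Cooling the water to 0 °C releases 376·4.18·21.8 = 34263 J.
Fully melting the ice requires m_ice L_f = 553·334 = 184702 J.
34263 J < 184702 J, so only part of the ice melts and the system sits at 0 °C.
Mass melted = 34263/334 ≈ 102.6 g.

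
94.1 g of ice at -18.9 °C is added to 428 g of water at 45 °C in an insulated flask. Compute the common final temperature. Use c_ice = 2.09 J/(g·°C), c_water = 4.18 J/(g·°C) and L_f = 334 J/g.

Let T be the final temperature. ΣQ_i = 0:
warm ice to 0 °C: 94.1×2.09×(0 − (-18.9)) = 3717; latent heat to melt: 94.1×334 = 31429; warm the meltwater: 393.34 T; water cools: 428×4.18×(T − 45) = 1789(T − 45)
2182.4 T = 80507 − 35146 = 45360
T ≈ 20.78 °C (positive, so assuming full melt was valid).

T_f ≈ 20.8 °C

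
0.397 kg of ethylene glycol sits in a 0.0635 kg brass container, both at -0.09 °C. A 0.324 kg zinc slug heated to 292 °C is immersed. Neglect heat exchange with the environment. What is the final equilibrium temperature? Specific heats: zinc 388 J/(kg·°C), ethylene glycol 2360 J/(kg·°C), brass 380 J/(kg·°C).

Taking heat into each body as positive, Σ m c ΔT = 0:
0.324×388×(T − 292) + 0.397×2360×(T − (-0.09)) + 0.0635×380×(T − (-0.09)) = 0
125.71(T − 292) + 936.92(T − (-0.09)) + 24.13(T − (-0.09)) = 0
1086.8 T = 36621
T = 36621 / 1086.8 = 33.7 °C

T_f ≈ 33.7 °C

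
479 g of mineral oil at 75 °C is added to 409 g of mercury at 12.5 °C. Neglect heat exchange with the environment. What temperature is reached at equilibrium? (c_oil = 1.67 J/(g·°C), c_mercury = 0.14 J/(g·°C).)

T_f ≈ 70.8 °C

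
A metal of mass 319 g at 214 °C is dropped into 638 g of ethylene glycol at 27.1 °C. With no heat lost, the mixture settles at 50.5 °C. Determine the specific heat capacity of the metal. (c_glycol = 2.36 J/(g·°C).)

c ≈ 0.676 J/(g·°C)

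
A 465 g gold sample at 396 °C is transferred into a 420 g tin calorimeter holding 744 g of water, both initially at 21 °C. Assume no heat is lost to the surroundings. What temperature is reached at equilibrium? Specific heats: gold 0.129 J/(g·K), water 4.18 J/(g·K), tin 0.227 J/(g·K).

T_f ≈ 27.9 °C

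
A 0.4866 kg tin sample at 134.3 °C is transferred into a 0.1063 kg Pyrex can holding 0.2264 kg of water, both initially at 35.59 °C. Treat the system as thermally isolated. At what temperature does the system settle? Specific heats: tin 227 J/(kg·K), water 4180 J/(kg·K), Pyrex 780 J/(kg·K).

Taking heat into each body as positive, Σ m c ΔT = 0:
0.4866×227×(T − 134.3) + 0.2264×4180×(T − 35.59) + 0.1063×780×(T − 35.59) = 0
(110.46 + 946.35 + 82.91) T = 110.46×134.3 + 946.35×35.59 + 82.91×35.59
T ≈ 45.16 °C

T_f ≈ 45.2 °C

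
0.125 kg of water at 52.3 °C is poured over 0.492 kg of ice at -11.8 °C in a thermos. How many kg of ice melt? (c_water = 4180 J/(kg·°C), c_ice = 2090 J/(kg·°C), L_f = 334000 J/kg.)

m_melted ≈ 0.0455 kg

Cooling the water to 0 °C releases 0.125×4180×52.3 = 27327 J.
Of that, 0.492×2090×11.8 = 12134 J goes to bring the ice to 0 °C, leaving 15193 J.
Melting all 0.492 kg of ice would need 0.492×334000 = 164328 J.
That's not enough to melt it all — equilibrium is at 0 °C with ice remaining.
m_melt = 15193 / L_f = 0.04549 kg.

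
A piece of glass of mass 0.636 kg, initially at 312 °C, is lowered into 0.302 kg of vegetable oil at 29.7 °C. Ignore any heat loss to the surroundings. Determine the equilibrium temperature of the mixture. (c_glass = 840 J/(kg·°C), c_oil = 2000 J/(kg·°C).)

T_f ≈ 162.2 °C

Heat lost by the glass equals heat gained by the oil:
0.636·840·(312 − T) = 0.302·2000·(T − 29.7)
534.24(312 − T) = 604(T − 29.7)
1138.2 T = 184622  ⇒  T ≈ 162.20 °C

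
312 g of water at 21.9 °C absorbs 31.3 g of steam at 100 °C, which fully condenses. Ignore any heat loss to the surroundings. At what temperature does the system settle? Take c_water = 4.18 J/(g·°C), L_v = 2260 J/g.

T_f ≈ 78.3 °C

Taking heat into each body as positive, Σ m c ΔT = 0:
latent heat released on condensation: 31.3·2260 = 70738; condensate cools 100→T: 31.3·4.18·(T − 100) = 130.83(T − 100); original water: 1304.2(T − 21.9)
1435 T = 70738 + 13083 + 28561 = 112383
T ≈ 78.32 °C — below 100 °C, confirming all the steam condensed.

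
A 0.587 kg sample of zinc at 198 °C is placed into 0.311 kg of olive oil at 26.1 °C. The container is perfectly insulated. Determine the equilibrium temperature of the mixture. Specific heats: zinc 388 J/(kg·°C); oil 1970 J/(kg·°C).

Heat lost by the zinc equals heat gained by the oil:
0.587×388×(198 − T) = 0.311×1970×(T − 26.1)
227.76(198 − T) = 612.67(T − 26.1)
840.43 T = 61086  ⇒  T ≈ 72.69 °C

T_f ≈ 72.7 °C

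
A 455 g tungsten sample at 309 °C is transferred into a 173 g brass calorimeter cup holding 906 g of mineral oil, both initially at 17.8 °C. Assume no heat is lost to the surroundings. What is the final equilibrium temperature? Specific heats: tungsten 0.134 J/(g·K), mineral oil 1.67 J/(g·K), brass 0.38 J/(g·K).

T_f ≈ 28.6 °C

With ΣQ=0 the equilibrium temperature is the m·c-weighted mean:
T_f = (60.97*309 + 1513*17.8 + 65.74*17.8) / (60.97 + 1513 + 65.74)
    = 46942 / 1639.7 ≈ 28.63 °C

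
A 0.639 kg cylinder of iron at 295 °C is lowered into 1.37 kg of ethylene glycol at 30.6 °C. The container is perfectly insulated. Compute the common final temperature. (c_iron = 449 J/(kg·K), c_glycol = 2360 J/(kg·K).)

T_f ≈ 52.2 °C

Heat lost by the iron equals heat gained by the glycol:
0.639×449×(295 − T) = 1.37×2360×(T − 30.6)
286.91(295 − T) = 3233.2(T − 30.6)
3520.1 T = 183575  ⇒  T ≈ 52.15 °C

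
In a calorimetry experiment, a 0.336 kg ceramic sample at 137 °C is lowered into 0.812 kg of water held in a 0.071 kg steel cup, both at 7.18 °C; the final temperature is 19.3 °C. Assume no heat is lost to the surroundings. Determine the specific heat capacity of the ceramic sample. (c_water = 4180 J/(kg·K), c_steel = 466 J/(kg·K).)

Energy conservation, ΣQ = 0:
0.336·c·(19.3 − 137) + 0.812·4180·(19.3 − 7.18) + 0.071·466·(19.3 − 7.18) = 0
-39.55 c = -41538
c = -41538/-39.55 ≈ 1050 J/(kg·K)

c ≈ 1050 J/(kg·K)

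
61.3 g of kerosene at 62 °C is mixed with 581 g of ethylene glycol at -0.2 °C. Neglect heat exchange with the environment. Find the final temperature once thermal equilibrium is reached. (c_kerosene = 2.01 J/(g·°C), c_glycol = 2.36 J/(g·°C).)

Net heat exchanged in the isolated system is zero:
61.3*2.01*(T − 62) + 581*2.36*(T − (-0.2)) = 0
123.21(T − 62) + 1371.2(T − (-0.2)) = 0
(123.21 + 1371.2) T = 123.21*62 + 1371.2*(-0.2)
T = 7365/1494.4 ≈ 4.93 °C

T_f ≈ 4.9 °C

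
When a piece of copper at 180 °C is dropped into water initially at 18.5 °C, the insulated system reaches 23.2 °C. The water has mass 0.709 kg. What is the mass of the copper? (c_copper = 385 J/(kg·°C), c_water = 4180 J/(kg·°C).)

m ≈ 0.231 kg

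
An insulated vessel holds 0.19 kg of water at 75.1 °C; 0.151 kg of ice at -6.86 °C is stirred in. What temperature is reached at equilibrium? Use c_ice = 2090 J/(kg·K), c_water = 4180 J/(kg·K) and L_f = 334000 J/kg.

Sum of m c ΔT and latent-heat terms is zero:
ice -6.86→0 °C: 0.151·2090·6.86 = 2164.9; latent heat to melt: 0.151·334000 = 50434; warm the meltwater: 631.18 T; water: 794.2(T − 75.1)
1425.4 T = 59644 − 52599 = 7045.5
T ≈ 4.94 °C — above 0 °C, consistent with complete melting.

T_f ≈ 4.9 °C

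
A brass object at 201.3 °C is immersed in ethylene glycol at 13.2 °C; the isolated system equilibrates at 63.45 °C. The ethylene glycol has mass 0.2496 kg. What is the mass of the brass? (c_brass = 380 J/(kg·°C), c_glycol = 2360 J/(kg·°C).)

Heat lost by the brass = heat gained by the glycol:
m×380×(201.3 − 63.45) = 0.2496×2360×(63.45 − 13.2)
52383 m = 29600  ⇒  m ≈ 0.5651 kg

m ≈ 0.565 kg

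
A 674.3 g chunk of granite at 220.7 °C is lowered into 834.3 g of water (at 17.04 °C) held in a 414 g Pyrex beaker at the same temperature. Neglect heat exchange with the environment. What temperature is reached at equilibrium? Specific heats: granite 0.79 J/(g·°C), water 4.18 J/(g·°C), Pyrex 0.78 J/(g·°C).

T_f ≈ 42.0 °C

With ΣQ=0 the equilibrium temperature is the m·c-weighted mean:
T_f = (532.7×220.7 + 3487.4×17.04 + 322.92×17.04) / (532.7 + 3487.4 + 322.92)
    = 182494 / 4343 ≈ 42.02 °C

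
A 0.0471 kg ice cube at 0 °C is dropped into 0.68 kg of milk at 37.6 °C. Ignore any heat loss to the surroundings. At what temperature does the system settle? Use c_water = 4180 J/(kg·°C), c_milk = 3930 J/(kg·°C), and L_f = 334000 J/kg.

Setting the total heat transfer to zero:
melt ice: 0.0471×334000 = 15731; warm the meltwater: 196.88 T; milk cools: 0.68×3930×(T − 37.6) = 2672.4(T − 37.6)
2869.3 T = 100482 − 15731 = 84751
T ≈ 29.54 °C — above 0 °C, consistent with complete melting.

T_f ≈ 29.5 °C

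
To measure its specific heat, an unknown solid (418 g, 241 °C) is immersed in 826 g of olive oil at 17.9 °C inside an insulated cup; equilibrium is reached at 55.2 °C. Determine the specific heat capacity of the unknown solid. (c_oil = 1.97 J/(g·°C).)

c ≈ 0.782 J/(g·°C)

Heat lost by the unknown solid = heat gained by the oil:
418×c×(241 − 55.2) = 826×1.97×(55.2 − 17.9)
77664 c = 60695  ⇒  c ≈ 0.7815 J/(g·°C)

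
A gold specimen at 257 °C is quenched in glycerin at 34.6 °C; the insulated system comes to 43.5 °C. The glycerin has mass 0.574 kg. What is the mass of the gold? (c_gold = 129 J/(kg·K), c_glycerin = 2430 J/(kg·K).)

|Q_gold| = |Q_glycerin|:
m·129·(257 − 43.5) = 0.574·2430·(43.5 − 34.6)
27542 m = 12414  ⇒  m ≈ 0.4507 kg

m ≈ 0.451 kg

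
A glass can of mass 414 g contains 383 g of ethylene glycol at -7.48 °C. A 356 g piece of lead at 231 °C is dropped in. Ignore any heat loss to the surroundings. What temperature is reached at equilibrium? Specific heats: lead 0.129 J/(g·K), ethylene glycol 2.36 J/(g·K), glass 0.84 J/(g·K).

T_f ≈ 1.0 °C

Taking heat into each body as positive, Σ m c ΔT = 0:
356*0.129*(T − 231) + 383*2.36*(T − (-7.48)) + 414*0.84*(T − (-7.48)) = 0
45.92(T − 231) + 903.88(T − (-7.48)) + 347.76(T − (-7.48)) = 0
(45.92 + 903.88 + 347.76) T = 45.92*231 + 903.88*(-7.48) + 347.76*(-7.48)
T = 1246.2/1297.6 ≈ 0.96 °C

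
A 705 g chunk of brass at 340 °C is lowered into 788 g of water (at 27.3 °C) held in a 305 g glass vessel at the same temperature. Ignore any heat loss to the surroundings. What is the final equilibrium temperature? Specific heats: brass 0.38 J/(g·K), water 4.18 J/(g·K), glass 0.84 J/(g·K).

T_f ≈ 49.2 °C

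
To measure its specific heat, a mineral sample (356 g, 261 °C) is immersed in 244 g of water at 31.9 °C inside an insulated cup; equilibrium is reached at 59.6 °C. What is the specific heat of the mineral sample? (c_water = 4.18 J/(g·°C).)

c ≈ 0.394 J/(g·°C)

Conservation of energy gives ΣQ = 0:
356·c·(59.6 − 261) + 244·4.18·(59.6 − 31.9) = 0
-71698 c = -28252
c = -28252/-71698 ≈ 0.394 J/(g·°C)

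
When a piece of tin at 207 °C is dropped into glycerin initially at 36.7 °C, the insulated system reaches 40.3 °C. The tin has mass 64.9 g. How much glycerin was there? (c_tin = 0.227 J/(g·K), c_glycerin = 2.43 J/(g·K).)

m ≈ 281 g

Setting the total heat transfer to zero:
64.9×0.227×(40.3 − 207) + m×2.43×(40.3 − 36.7) = 0
8.748 m = 2455.9
m = 2455.9/8.748 ≈ 280.7 g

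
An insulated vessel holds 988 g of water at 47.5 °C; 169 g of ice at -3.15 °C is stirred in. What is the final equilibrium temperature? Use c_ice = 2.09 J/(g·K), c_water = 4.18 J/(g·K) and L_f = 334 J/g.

Let T be the final temperature. ΣQ_i = 0:
ice -3.15→0 °C: 169×2.09×3.15 = 1112.6; fusion: m_ice L_f = 169×334 = 56446; meltwater 0→T: 169×4.18×T = 706.42 T; water cools: 988×4.18×(T − 47.5) = 4129.8(T − 47.5)
4836.3 T = 196167 − 57559 = 138609
T ≈ 28.66 °C — above 0 °C, consistent with complete melting.

T_f ≈ 28.7 °C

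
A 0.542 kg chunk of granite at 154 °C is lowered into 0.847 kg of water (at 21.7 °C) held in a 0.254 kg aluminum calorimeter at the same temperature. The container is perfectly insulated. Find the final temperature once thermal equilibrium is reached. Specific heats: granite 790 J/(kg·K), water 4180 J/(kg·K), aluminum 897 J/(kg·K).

T_f ≈ 35.2 °C

Heat gained plus heat lost sum to zero:
0.542·790·(T − 154) + 0.847·4180·(T − 21.7) + 0.254·897·(T − 21.7) = 0
4196.5 T = 147712
T = 147712 / 4196.5 = 35.2 °C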